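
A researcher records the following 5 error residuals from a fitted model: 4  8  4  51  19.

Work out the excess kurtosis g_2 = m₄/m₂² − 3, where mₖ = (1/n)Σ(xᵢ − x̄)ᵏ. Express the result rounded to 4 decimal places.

x̄ = 17.2000
Σ(xᵢ − x̄)² = 1578.8000 ⇒ m₂ = 315.76000
Σ(xᵢ − x̄)⁴ = 1373062.7360 ⇒ m₄ = 274612.54720
m₂² = 99704.37760
g_2 = m₄/m₂² − 3 = 2.75427 − 3 ≈ -0.2457

-0.2457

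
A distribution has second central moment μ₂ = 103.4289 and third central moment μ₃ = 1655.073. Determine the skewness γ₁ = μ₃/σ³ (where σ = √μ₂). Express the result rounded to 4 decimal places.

1.5735

σ = √μ₂ = √103.4289 = 10.17000
σ³ = μ₂^(3/2) = 1051.87191
γ₁ = μ₃/σ³ = 1655.073 / 1051.87191 ≈ 1.5735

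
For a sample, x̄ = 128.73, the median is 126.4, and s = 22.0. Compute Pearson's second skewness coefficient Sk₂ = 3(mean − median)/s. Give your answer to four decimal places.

Sk₂ = 3(128.73 − 126.4) / 22.0 = 3 × 2.3300 / 22.0
    = 6.9900 / 22.0 ≈ 0.3177

0.3177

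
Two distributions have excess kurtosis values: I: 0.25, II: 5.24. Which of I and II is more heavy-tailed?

Higher excess kurtosis ⇒ heavier tails relative to the normal distribution.
0.25 vs 5.24: the larger is 5.24, so II has heavier tails.

II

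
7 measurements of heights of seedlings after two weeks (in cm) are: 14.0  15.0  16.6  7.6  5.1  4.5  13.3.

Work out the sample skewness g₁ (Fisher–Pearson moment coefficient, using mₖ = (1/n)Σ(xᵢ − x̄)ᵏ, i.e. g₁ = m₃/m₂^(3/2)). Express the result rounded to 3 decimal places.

-0.263

x̄ = (14.0 + 15.0 + 16.6 + 7.6 + 5.1 + 4.5 + 13.3) / 7 = 10.8714
deviations (xᵢ − x̄): 3.1286, 4.1286, 5.7286, -3.2714, -5.7714, -6.3714, 2.4286
Σ(xᵢ − x̄)² = 150.1543 ⇒ m₂ = 150.1543/7 = 21.45061
Σ(xᵢ − x̄)³ = -182.5935 ⇒ m₃ = -182.5935/7 = -26.08478
m₂^(3/2) = 21.45061^(1.5) = 99.34809
g₁ = m₃ / m₂^(3/2) = -26.08478 / 99.34809 ≈ -0.263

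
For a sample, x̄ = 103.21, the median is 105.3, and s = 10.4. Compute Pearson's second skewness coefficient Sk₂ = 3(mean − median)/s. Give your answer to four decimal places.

Sk₂ = 3(103.21 − 105.3) / 10.4 = 3 × -2.0900 / 10.4
    = -6.2700 / 10.4 ≈ -0.6029

-0.6029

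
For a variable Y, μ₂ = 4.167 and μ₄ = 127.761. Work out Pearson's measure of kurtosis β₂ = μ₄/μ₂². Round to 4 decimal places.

μ₂² = 4.167² = 17.36389
μ₄/μ₂² = 127.761 / 17.36389 = 7.35786
β₂ ≈ 7.3579

7.3579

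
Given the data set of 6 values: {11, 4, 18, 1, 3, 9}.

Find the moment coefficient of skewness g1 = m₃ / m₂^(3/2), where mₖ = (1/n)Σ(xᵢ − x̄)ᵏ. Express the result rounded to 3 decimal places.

0.605

x̄ = (11 + 4 + 18 + 1 + 3 + 9) / 6 = 7.6667
deviations (xᵢ − x̄): 3.3333, -3.6667, 10.3333, -6.6667, -4.6667, 1.3333
Σ(xᵢ − x̄)² = 199.3333 ⇒ m₂ = 199.3333/6 = 33.22222
Σ(xᵢ − x̄)³ = 695.5556 ⇒ m₃ = 695.5556/6 = 115.92593
m₂^(3/2) = 33.22222^(1.5) = 191.48864
g1 = m₃ / m₂^(3/2) = 115.92593 / 191.48864 ≈ 0.605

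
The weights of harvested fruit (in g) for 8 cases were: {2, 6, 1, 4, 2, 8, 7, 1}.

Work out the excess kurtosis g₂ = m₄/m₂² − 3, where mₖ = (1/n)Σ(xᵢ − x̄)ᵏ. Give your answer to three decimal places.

-1.495

x̄ = 3.8750
Σ(xᵢ − x̄)² = 54.8750 ⇒ m₂ = 6.85938
Σ(xᵢ − x̄)⁴ = 566.6504 ⇒ m₄ = 70.83130
m₂² = 47.05103
g₂ = m₄/m₂² − 3 = 1.50541 − 3 ≈ -1.495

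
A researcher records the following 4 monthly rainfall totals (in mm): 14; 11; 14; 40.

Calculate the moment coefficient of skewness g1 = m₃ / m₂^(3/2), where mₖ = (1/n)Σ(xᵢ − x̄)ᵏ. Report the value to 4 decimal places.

x̄ = (14 + 11 + 14 + 40) / 4 = 19.7500
deviations (xᵢ − x̄): -5.7500, -8.7500, -5.7500, 20.2500
Σ(xᵢ − x̄)² = 552.7500 ⇒ m₂ = 552.7500/4 = 138.18750
Σ(xᵢ − x̄)³ = 7253.6250 ⇒ m₃ = 7253.6250/4 = 1813.40625
m₂^(3/2) = 138.18750^(1.5) = 1624.43800
g1 = m₃ / m₂^(3/2) = 1813.40625 / 1624.43800 ≈ 1.1163

1.1163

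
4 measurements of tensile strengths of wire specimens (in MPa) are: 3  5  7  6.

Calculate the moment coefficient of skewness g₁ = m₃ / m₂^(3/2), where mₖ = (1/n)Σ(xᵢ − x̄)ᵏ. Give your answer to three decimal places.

-0.435

x̄ = (3 + 5 + 7 + 6) / 4 = 5.2500
deviations (xᵢ − x̄): -2.2500, -0.2500, 1.7500, 0.7500
Σ(xᵢ − x̄)² = 8.7500 ⇒ m₂ = 8.7500/4 = 2.18750
Σ(xᵢ − x̄)³ = -5.6250 ⇒ m₃ = -5.6250/4 = -1.40625
m₂^(3/2) = 2.18750^(1.5) = 3.23536
g₁ = m₃ / m₂^(3/2) = -1.40625 / 3.23536 ≈ -0.435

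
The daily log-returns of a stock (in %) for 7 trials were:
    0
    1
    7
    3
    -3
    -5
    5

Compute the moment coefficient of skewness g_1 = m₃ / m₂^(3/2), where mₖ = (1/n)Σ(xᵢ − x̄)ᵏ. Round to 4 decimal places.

-0.0924

x̄ = (0 + 1 + 7 + 3 - 3 - 5 + 5) / 7 = 1.1429
deviations (xᵢ − x̄): -1.1429, -0.1429, 5.8571, 1.8571, -4.1429, -6.1429, 3.8571
Σ(xᵢ − x̄)² = 108.8571 ⇒ m₂ = 108.8571/7 = 15.55102
Σ(xᵢ − x̄)³ = -39.6735 ⇒ m₃ = -39.6735/7 = -5.66764
m₂^(3/2) = 15.55102^(1.5) = 61.32511
g_1 = m₃ / m₂^(3/2) = -5.66764 / 61.32511 ≈ -0.0924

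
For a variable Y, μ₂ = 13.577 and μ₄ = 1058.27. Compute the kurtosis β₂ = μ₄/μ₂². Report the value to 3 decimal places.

μ₂² = 13.577² = 184.33493
μ₄/μ₂² = 1058.27 / 184.33493 = 5.74102
β₂ ≈ 5.741

5.741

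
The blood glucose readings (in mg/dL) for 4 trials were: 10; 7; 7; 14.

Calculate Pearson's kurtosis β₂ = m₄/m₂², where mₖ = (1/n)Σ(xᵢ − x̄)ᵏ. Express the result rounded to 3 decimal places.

x̄ = 9.5000
Σ(xᵢ − x̄)² = 33.0000 ⇒ m₂ = 8.25000
Σ(xᵢ − x̄)⁴ = 488.2500 ⇒ m₄ = 122.06250
m₂² = 68.06250
β₂ = m₄/m₂² = 122.06250 / 68.06250 ≈ 1.793

1.793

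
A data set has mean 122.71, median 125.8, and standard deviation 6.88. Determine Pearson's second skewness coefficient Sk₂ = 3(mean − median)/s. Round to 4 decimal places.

-1.3474

Sk₂ = 3(122.71 − 125.8) / 6.88 = 3 × -3.0900 / 6.88
    = -9.2700 / 6.88 ≈ -1.3474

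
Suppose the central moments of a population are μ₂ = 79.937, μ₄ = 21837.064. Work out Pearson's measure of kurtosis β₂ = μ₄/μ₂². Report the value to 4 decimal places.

μ₂² = 79.937² = 6389.92397
μ₄/μ₂² = 21837.064 / 6389.92397 = 3.41742
β₂ ≈ 3.4174

3.4174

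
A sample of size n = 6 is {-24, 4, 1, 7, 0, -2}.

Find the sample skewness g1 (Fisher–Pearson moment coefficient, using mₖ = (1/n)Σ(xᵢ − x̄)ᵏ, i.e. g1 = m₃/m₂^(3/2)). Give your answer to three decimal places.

-1.460

x̄ = (-24 + 4 + 1 + 7 + 0 - 2) / 6 = -2.3333
deviations (xᵢ − x̄): -21.6667, 6.3333, 3.3333, 9.3333, 2.3333, 0.3333
Σ(xᵢ − x̄)² = 613.3333 ⇒ m₂ = 613.3333/6 = 102.22222
Σ(xᵢ − x̄)³ = -9054.4444 ⇒ m₃ = -9054.4444/6 = -1509.07407
m₂^(3/2) = 102.22222^(1.5) = 1033.51784
g1 = m₃ / m₂^(3/2) = -1509.07407 / 1033.51784 ≈ -1.460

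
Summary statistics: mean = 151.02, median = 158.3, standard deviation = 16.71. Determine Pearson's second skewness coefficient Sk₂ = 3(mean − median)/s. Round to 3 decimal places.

-1.307

Sk₂ = 3(151.02 − 158.3) / 16.71 = 3 × -7.2800 / 16.71
    = -21.8400 / 16.71 ≈ -1.307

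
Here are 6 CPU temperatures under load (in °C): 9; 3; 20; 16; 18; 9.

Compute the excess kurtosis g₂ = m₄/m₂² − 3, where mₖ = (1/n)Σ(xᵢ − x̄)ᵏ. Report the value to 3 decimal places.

x̄ = 12.5000
Σ(xᵢ − x̄)² = 213.5000 ⇒ m₂ = 35.58333
Σ(xᵢ − x̄)⁴ = 12674.3750 ⇒ m₄ = 2112.39583
m₂² = 1266.17361
g₂ = m₄/m₂² − 3 = 1.66833 − 3 ≈ -1.332

-1.332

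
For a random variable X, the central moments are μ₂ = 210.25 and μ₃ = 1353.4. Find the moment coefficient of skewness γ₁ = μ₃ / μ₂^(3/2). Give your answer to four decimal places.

σ = √μ₂ = √210.25 = 14.50000
σ³ = μ₂^(3/2) = 3048.62500
γ₁ = μ₃/σ³ = 1353.4 / 3048.62500 ≈ 0.4439

0.4439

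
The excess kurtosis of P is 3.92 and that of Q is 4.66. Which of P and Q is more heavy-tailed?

Higher excess kurtosis ⇒ heavier tails relative to the normal distribution.
3.92 vs 4.66: the larger is 4.66, so Q has heavier tails.

Q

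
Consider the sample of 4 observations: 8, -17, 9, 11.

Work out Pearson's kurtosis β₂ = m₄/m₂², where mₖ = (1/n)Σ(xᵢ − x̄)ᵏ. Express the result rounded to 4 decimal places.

x̄ = 2.7500
Σ(xᵢ − x̄)² = 524.7500 ⇒ m₂ = 131.18750
Σ(xᵢ − x̄)⁴ = 159066.8281 ⇒ m₄ = 39766.70703
m₂² = 17210.16016
β₂ = m₄/m₂² = 39766.70703 / 17210.16016 ≈ 2.3107

2.3107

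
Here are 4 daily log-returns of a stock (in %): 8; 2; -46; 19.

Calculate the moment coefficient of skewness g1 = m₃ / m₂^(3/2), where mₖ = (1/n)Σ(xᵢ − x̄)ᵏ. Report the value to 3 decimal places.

-0.945

x̄ = (8 + 2 - 46 + 19) / 4 = -4.2500
deviations (xᵢ − x̄): 12.2500, 6.2500, -41.7500, 23.2500
Σ(xᵢ − x̄)² = 2472.7500 ⇒ m₂ = 2472.7500/4 = 618.18750
Σ(xᵢ − x̄)³ = -58122.3750 ⇒ m₃ = -58122.3750/4 = -14530.59375
m₂^(3/2) = 618.18750^(1.5) = 15370.22867
g1 = m₃ / m₂^(3/2) = -14530.59375 / 15370.22867 ≈ -0.945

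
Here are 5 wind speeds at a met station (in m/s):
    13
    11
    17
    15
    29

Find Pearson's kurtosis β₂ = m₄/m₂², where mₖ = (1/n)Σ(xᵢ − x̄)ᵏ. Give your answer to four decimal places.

2.7880

x̄ = 17.0000
Σ(xᵢ − x̄)² = 200.0000 ⇒ m₂ = 40.00000
Σ(xᵢ − x̄)⁴ = 22304.0000 ⇒ m₄ = 4460.80000
m₂² = 1600.00000
β₂ = m₄/m₂² = 4460.80000 / 1600.00000 ≈ 2.7880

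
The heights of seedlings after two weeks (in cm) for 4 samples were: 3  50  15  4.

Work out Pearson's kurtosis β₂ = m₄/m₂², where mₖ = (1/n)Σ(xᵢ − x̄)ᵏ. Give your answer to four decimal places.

2.1526

x̄ = 18.0000
Σ(xᵢ − x̄)² = 1454.0000 ⇒ m₂ = 363.50000
Σ(xᵢ − x̄)⁴ = 1137698.0000 ⇒ m₄ = 284424.50000
m₂² = 132132.25000
β₂ = m₄/m₂² = 284424.50000 / 132132.25000 ≈ 2.1526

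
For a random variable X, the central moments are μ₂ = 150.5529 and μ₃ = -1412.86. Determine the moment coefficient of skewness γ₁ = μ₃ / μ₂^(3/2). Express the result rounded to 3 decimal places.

-0.765

σ = √μ₂ = √150.5529 = 12.27000
σ³ = μ₂^(3/2) = 1847.28408
γ₁ = μ₃/σ³ = -1412.86 / 1847.28408 ≈ -0.765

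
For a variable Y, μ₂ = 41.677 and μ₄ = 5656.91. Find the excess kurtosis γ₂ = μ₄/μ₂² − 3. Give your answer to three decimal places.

0.257

μ₂² = 41.677² = 1736.97233
μ₄/μ₂² = 5656.91 / 1736.97233 = 3.25676
γ₂ = 3.25676 − 3 ≈ 0.257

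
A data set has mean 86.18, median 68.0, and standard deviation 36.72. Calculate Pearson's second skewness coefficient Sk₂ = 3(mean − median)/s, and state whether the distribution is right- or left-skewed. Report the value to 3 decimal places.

Sk₂ = 3(86.18 − 68.0) / 36.72 = 3 × 18.1800 / 36.72
    = 54.5400 / 36.72 ≈ 1.485
Sk₂ > 0 ⇒ mean > median ⇒ right-skewed (positive skew).

1.485, right-skewed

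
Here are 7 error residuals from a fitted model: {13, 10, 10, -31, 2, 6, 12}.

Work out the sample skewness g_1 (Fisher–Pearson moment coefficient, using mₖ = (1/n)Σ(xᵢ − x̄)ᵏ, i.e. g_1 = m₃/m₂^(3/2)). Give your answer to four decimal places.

-1.8057

x̄ = (13 + 10 + 10 - 31 + 2 + 6 + 12) / 7 = 3.1429
deviations (xᵢ − x̄): 9.8571, 6.8571, 6.8571, -34.1429, -1.1429, 2.8571, 8.8571
Σ(xᵢ − x̄)² = 1444.8571 ⇒ m₂ = 1444.8571/7 = 206.40816
Σ(xᵢ − x̄)³ = -37482.2449 ⇒ m₃ = -37482.2449/7 = -5354.60641
m₂^(3/2) = 206.40816^(1.5) = 2965.44794
g_1 = m₃ / m₂^(3/2) = -5354.60641 / 2965.44794 ≈ -1.8057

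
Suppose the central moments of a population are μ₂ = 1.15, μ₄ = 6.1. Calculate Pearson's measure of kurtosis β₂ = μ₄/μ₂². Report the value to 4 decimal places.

4.6125

μ₂² = 1.15² = 1.32250
μ₄/μ₂² = 6.1 / 1.32250 = 4.61248
β₂ ≈ 4.6125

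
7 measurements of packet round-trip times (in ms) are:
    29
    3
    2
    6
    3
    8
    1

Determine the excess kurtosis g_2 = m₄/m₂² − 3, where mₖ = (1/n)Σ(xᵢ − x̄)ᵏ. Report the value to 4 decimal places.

x̄ = 7.4286
Σ(xᵢ − x̄)² = 577.7143 ⇒ m₂ = 82.53061
Σ(xᵢ − x̄)⁴ = 219878.6589 ⇒ m₄ = 31411.23698
m₂² = 6811.30196
g_2 = m₄/m₂² − 3 = 4.61163 − 3 ≈ 1.6116

1.6116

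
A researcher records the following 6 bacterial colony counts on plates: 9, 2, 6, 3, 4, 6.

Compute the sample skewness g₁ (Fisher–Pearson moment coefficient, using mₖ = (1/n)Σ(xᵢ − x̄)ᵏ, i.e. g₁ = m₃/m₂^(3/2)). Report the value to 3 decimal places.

0.406

x̄ = (9 + 2 + 6 + 3 + 4 + 6) / 6 = 5.0000
deviations (xᵢ − x̄): 4.0000, -3.0000, 1.0000, -2.0000, -1.0000, 1.0000
Σ(xᵢ − x̄)² = 32.0000 ⇒ m₂ = 32.0000/6 = 5.33333
Σ(xᵢ − x̄)³ = 30.0000 ⇒ m₃ = 30.0000/6 = 5.00000
m₂^(3/2) = 5.33333^(1.5) = 12.31681
g₁ = m₃ / m₂^(3/2) = 5.00000 / 12.31681 ≈ 0.406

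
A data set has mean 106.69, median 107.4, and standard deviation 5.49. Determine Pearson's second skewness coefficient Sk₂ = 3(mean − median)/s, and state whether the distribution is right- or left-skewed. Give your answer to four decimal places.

Sk₂ = 3(106.69 − 107.4) / 5.49 = 3 × -0.7100 / 5.49
    = -2.1300 / 5.49 ≈ -0.3880
Sk₂ < 0 ⇒ mean < median ⇒ left-skewed (negative skew).

-0.3880, left-skewed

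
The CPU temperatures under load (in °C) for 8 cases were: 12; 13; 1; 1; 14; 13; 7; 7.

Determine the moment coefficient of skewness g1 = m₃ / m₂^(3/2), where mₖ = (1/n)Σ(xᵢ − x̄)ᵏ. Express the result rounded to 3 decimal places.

x̄ = (12 + 13 + 1 + 1 + 14 + 13 + 7 + 7) / 8 = 8.5000
deviations (xᵢ − x̄): 3.5000, 4.5000, -7.5000, -7.5000, 5.5000, 4.5000, -1.5000, -1.5000
Σ(xᵢ − x̄)² = 200.0000 ⇒ m₂ = 200.0000/8 = 25.00000
Σ(xᵢ − x̄)³ = -459.0000 ⇒ m₃ = -459.0000/8 = -57.37500
m₂^(3/2) = 25.00000^(1.5) = 125.00000
g1 = m₃ / m₂^(3/2) = -57.37500 / 125.00000 ≈ -0.459

-0.459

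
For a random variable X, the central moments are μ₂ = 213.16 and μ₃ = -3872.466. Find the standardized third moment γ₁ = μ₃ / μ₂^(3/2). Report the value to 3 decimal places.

-1.244

σ = √μ₂ = √213.16 = 14.60000
σ³ = μ₂^(3/2) = 3112.13600
γ₁ = μ₃/σ³ = -3872.466 / 3112.13600 ≈ -1.244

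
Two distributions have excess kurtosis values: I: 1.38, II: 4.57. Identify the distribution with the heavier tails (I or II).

II

Higher excess kurtosis ⇒ heavier tails relative to the normal distribution.
1.38 vs 4.57: the larger is 4.57, so II has heavier tails.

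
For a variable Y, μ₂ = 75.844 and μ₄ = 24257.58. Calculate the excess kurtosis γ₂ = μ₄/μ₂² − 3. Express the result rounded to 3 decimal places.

μ₂² = 75.844² = 5752.31234
μ₄/μ₂² = 24257.58 / 5752.31234 = 4.21701
γ₂ = 4.21701 − 3 ≈ 1.217

1.217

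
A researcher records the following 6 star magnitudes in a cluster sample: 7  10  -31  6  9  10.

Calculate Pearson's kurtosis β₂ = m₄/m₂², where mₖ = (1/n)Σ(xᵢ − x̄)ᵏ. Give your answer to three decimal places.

x̄ = 1.8333
Σ(xᵢ − x̄)² = 1306.8333 ⇒ m₂ = 217.80556
Σ(xᵢ − x̄)⁴ = 1174692.1528 ⇒ m₄ = 195782.02546
m₂² = 47439.26003
β₂ = m₄/m₂² = 195782.02546 / 47439.26003 ≈ 4.127

4.127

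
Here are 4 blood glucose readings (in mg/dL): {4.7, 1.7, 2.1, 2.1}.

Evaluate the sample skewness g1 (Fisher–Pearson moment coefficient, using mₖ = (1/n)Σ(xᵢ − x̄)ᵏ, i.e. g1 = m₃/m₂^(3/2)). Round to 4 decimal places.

x̄ = (4.7 + 1.7 + 2.1 + 2.1) / 4 = 2.6500
deviations (xᵢ − x̄): 2.0500, -0.9500, -0.5500, -0.5500
Σ(xᵢ − x̄)² = 5.7100 ⇒ m₂ = 5.7100/4 = 1.42750
Σ(xᵢ − x̄)³ = 7.4250 ⇒ m₃ = 7.4250/4 = 1.85625
m₂^(3/2) = 1.42750^(1.5) = 1.70555
g1 = m₃ / m₂^(3/2) = 1.85625 / 1.70555 ≈ 1.0884

1.0884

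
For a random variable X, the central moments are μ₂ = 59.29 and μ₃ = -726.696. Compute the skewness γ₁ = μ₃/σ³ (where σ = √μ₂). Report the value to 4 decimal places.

-1.5918

σ = √μ₂ = √59.29 = 7.70000
σ³ = μ₂^(3/2) = 456.53300
γ₁ = μ₃/σ³ = -726.696 / 456.53300 ≈ -1.5918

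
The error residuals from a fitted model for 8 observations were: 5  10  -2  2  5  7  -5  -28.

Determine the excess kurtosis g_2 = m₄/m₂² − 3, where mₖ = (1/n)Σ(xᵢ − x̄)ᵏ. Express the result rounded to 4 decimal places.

1.4642

x̄ = -0.7500
Σ(xᵢ − x̄)² = 1011.5000 ⇒ m₂ = 126.43750
Σ(xᵢ − x̄)⁴ = 570933.4063 ⇒ m₄ = 71366.67578
m₂² = 15986.44141
g_2 = m₄/m₂² − 3 = 4.46420 − 3 ≈ 1.4642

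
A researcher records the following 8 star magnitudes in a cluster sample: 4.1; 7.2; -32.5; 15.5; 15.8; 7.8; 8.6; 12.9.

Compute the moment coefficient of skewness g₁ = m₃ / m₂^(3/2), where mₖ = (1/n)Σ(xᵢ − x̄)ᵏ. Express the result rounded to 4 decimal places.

-1.9538

x̄ = (4.1 + 7.2 - 32.5 + 15.5 + 15.8 + 7.8 + 8.6 + 12.9) / 8 = 4.9250
deviations (xᵢ − x̄): -0.8250, 2.2750, -37.4250, 10.5750, 10.8750, 2.8750, 3.6750, 7.9750
Σ(xᵢ − x̄)² = 1721.9550 ⇒ m₂ = 1721.9550/8 = 215.24437
Σ(xᵢ − x̄)³ = -49358.0287 ⇒ m₃ = -49358.0287/8 = -6169.75359
m₂^(3/2) = 215.24437^(1.5) = 3157.89522
g₁ = m₃ / m₂^(3/2) = -6169.75359 / 3157.89522 ≈ -1.9538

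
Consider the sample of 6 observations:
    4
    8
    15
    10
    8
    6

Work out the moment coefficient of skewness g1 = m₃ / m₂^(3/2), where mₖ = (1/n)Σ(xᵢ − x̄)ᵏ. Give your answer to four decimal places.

0.6928

x̄ = (4 + 8 + 15 + 10 + 8 + 6) / 6 = 8.5000
deviations (xᵢ − x̄): -4.5000, -0.5000, 6.5000, 1.5000, -0.5000, -2.5000
Σ(xᵢ − x̄)² = 71.5000 ⇒ m₂ = 71.5000/6 = 11.91667
Σ(xᵢ − x̄)³ = 171.0000 ⇒ m₃ = 171.0000/6 = 28.50000
m₂^(3/2) = 11.91667^(1.5) = 41.13696
g1 = m₃ / m₂^(3/2) = 28.50000 / 41.13696 ≈ 0.6928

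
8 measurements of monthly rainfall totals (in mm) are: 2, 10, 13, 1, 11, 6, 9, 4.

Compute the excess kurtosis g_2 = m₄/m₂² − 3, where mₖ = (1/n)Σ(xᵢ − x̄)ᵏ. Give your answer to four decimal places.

-1.4204

x̄ = 7.0000
Σ(xᵢ − x̄)² = 136.0000 ⇒ m₂ = 17.00000
Σ(xᵢ − x̄)⁴ = 3652.0000 ⇒ m₄ = 456.50000
m₂² = 289.00000
g_2 = m₄/m₂² − 3 = 1.57958 − 3 ≈ -1.4204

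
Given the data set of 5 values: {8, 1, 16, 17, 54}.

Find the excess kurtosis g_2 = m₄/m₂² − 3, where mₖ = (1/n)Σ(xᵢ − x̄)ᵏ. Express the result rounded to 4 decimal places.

-0.1887

x̄ = 19.2000
Σ(xᵢ − x̄)² = 1682.8000 ⇒ m₂ = 336.56000
Σ(xᵢ − x̄)⁴ = 1592201.2960 ⇒ m₄ = 318440.25920
m₂² = 113272.63360
g_2 = m₄/m₂² − 3 = 2.81127 − 3 ≈ -0.1887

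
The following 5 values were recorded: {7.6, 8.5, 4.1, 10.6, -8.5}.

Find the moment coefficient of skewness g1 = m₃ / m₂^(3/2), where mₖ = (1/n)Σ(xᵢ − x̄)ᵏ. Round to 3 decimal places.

x̄ = (7.6 + 8.5 + 4.1 + 10.6 - 8.5) / 5 = 4.4600
deviations (xᵢ − x̄): 3.1400, 4.0400, -0.3600, 6.1400, -12.9600
Σ(xᵢ − x̄)² = 231.9720 ⇒ m₂ = 231.9720/5 = 46.39440
Σ(xᵢ − x̄)³ = -1848.4550 ⇒ m₃ = -1848.4550/5 = -369.69101
m₂^(3/2) = 46.39440^(1.5) = 316.00819
g1 = m₃ / m₂^(3/2) = -369.69101 / 316.00819 ≈ -1.170

-1.170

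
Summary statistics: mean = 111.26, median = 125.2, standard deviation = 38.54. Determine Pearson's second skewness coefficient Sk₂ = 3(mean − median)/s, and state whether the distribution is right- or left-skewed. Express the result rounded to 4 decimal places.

-1.0851, left-skewed

Sk₂ = 3(111.26 − 125.2) / 38.54 = 3 × -13.9400 / 38.54
    = -41.8200 / 38.54 ≈ -1.0851
Sk₂ < 0 ⇒ mean < median ⇒ left-skewed (negative skew).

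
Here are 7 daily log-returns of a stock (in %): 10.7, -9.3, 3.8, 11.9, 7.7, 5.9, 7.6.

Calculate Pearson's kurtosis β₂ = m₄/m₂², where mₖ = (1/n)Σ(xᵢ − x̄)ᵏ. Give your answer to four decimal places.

x̄ = 5.4714
Σ(xᵢ − x̄)² = 299.3343 ⇒ m₂ = 42.76204
Σ(xᵢ − x̄)⁴ = 50117.3818 ⇒ m₄ = 7159.62597
m₂² = 1828.59213
β₂ = m₄/m₂² = 7159.62597 / 1828.59213 ≈ 3.9154

3.9154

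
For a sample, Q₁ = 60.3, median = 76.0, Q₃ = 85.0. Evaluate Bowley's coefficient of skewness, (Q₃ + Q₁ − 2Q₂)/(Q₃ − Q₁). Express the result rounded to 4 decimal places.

numerator: Q₃ + Q₁ − 2Q₂ = 85.0 + 60.3 − 2×76.0 = -6.7000
denominator: Q₃ − Q₁ = 85.0 − 60.3 = 24.7000
Bowley skewness = -6.7000 / 24.7000 ≈ -0.2713

-0.2713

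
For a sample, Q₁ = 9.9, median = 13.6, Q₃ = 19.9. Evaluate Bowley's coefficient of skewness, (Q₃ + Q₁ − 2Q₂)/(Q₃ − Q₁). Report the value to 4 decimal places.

numerator: Q₃ + Q₁ − 2Q₂ = 19.9 + 9.9 − 2×13.6 = 2.6000
denominator: Q₃ − Q₁ = 19.9 − 9.9 = 10.0000
Bowley skewness = 2.6000 / 10.0000 ≈ 0.2600

0.2600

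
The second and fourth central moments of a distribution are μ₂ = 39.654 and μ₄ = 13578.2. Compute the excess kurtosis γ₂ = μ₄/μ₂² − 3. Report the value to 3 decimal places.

μ₂² = 39.654² = 1572.43972
μ₄/μ₂² = 13578.2 / 1572.43972 = 8.63512
γ₂ = 8.63512 − 3 ≈ 5.635

5.635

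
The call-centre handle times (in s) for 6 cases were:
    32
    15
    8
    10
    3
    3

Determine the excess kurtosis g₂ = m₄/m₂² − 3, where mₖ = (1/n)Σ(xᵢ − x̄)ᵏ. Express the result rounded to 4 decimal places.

x̄ = 11.8333
Σ(xᵢ − x̄)² = 590.8333 ⇒ m₂ = 98.47222
Σ(xᵢ − x̄)⁴ = 177904.8194 ⇒ m₄ = 29650.80324
m₂² = 9696.77855
g₂ = m₄/m₂² − 3 = 3.05780 − 3 ≈ 0.0578

0.0578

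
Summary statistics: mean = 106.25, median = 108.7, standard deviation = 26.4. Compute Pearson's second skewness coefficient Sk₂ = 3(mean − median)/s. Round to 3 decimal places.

-0.278

Sk₂ = 3(106.25 − 108.7) / 26.4 = 3 × -2.4500 / 26.4
    = -7.3500 / 26.4 ≈ -0.278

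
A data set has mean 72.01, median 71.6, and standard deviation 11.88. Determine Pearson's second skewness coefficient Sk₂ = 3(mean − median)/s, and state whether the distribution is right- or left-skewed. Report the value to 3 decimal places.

0.104, right-skewed

Sk₂ = 3(72.01 − 71.6) / 11.88 = 3 × 0.4100 / 11.88
    = 1.2300 / 11.88 ≈ 0.104
Sk₂ > 0 ⇒ mean > median ⇒ right-skewed (positive skew).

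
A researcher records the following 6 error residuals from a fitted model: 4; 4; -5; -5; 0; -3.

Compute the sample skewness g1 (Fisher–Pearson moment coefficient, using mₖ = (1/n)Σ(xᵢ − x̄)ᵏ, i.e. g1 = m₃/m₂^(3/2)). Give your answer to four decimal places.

0.2166

x̄ = (4 + 4 - 5 - 5 + 0 - 3) / 6 = -0.8333
deviations (xᵢ − x̄): 4.8333, 4.8333, -4.1667, -4.1667, 0.8333, -2.1667
Σ(xᵢ − x̄)² = 86.8333 ⇒ m₂ = 86.8333/6 = 14.47222
Σ(xᵢ − x̄)³ = 71.5556 ⇒ m₃ = 71.5556/6 = 11.92593
m₂^(3/2) = 14.47222^(1.5) = 55.05577
g1 = m₃ / m₂^(3/2) = 11.92593 / 55.05577 ≈ 0.2166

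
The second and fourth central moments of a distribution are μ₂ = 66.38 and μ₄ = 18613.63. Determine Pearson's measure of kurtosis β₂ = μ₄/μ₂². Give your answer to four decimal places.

4.2243

μ₂² = 66.38² = 4406.30440
μ₄/μ₂² = 18613.63 / 4406.30440 = 4.22432
β₂ ≈ 4.2243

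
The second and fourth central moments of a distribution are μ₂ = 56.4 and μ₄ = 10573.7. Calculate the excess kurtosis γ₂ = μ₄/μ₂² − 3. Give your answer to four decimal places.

μ₂² = 56.4² = 3180.96000
μ₄/μ₂² = 10573.7 / 3180.96000 = 3.32406
γ₂ = 3.32406 − 3 ≈ 0.3241

0.3241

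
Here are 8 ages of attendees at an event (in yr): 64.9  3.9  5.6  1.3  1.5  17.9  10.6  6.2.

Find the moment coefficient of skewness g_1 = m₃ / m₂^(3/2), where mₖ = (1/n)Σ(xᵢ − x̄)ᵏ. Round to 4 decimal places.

x̄ = (64.9 + 3.9 + 5.6 + 1.3 + 1.5 + 17.9 + 10.6 + 6.2) / 8 = 13.9875
deviations (xᵢ − x̄): 50.9125, -10.0875, -8.3875, -12.6875, -12.4875, 3.9125, -3.3875, -7.7875
Σ(xᵢ − x̄)² = 3168.5288 ⇒ m₂ = 3168.5288/8 = 396.06609
Σ(xᵢ − x̄)³ = 125911.9988 ⇒ m₃ = 125911.9988/8 = 15738.99986
m₂^(3/2) = 396.06609^(1.5) = 7882.27346
g_1 = m₃ / m₂^(3/2) = 15738.99986 / 7882.27346 ≈ 1.9968

1.9968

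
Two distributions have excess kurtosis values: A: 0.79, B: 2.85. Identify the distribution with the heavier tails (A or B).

B

Higher excess kurtosis ⇒ heavier tails relative to the normal distribution.
0.79 vs 2.85: the larger is 2.85, so B has heavier tails.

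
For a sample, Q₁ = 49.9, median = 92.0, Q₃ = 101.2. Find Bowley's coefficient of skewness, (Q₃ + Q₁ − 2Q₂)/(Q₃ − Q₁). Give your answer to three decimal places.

-0.641

numerator: Q₃ + Q₁ − 2Q₂ = 101.2 + 49.9 − 2×92.0 = -32.9000
denominator: Q₃ − Q₁ = 101.2 − 49.9 = 51.3000
Bowley skewness = -32.9000 / 51.3000 ≈ -0.641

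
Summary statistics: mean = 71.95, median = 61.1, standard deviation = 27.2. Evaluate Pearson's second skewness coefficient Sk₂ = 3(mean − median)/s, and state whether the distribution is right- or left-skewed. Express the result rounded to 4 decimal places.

1.1967, right-skewed

Sk₂ = 3(71.95 − 61.1) / 27.2 = 3 × 10.8500 / 27.2
    = 32.5500 / 27.2 ≈ 1.1967
Sk₂ > 0 ⇒ mean > median ⇒ right-skewed (positive skew).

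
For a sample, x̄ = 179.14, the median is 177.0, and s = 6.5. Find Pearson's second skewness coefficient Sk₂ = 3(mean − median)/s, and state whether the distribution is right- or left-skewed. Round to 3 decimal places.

0.988, right-skewed

Sk₂ = 3(179.14 − 177.0) / 6.5 = 3 × 2.1400 / 6.5
    = 6.4200 / 6.5 ≈ 0.988
Sk₂ > 0 ⇒ mean > median ⇒ right-skewed (positive skew).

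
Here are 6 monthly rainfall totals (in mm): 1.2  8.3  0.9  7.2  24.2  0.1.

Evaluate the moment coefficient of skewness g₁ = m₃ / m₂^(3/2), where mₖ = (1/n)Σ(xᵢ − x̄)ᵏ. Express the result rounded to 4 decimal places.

1.2588

x̄ = (1.2 + 8.3 + 0.9 + 7.2 + 24.2 + 0.1) / 6 = 6.9833
deviations (xᵢ − x̄): -5.7833, 1.3167, -6.0833, 0.2167, 17.2167, -6.8833
Σ(xᵢ − x̄)² = 416.0283 ⇒ m₂ = 416.0283/6 = 69.33806
Σ(xᵢ − x̄)³ = 4360.8524 ⇒ m₃ = 4360.8524/6 = 726.80874
m₂^(3/2) = 69.33806^(1.5) = 577.37435
g₁ = m₃ / m₂^(3/2) = 726.80874 / 577.37435 ≈ 1.2588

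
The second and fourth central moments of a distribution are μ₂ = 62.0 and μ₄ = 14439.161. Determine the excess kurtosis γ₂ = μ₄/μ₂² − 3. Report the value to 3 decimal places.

0.756

μ₂² = 62.0² = 3844.00000
μ₄/μ₂² = 14439.161 / 3844.00000 = 3.75629
γ₂ = 3.75629 − 3 ≈ 0.756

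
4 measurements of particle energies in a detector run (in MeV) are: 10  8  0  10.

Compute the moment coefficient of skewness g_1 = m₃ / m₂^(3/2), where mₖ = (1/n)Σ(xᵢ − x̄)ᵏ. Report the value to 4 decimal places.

x̄ = (10 + 8 + 0 + 10) / 4 = 7.0000
deviations (xᵢ − x̄): 3.0000, 1.0000, -7.0000, 3.0000
Σ(xᵢ − x̄)² = 68.0000 ⇒ m₂ = 68.0000/4 = 17.00000
Σ(xᵢ − x̄)³ = -288.0000 ⇒ m₃ = -288.0000/4 = -72.00000
m₂^(3/2) = 17.00000^(1.5) = 70.09280
g_1 = m₃ / m₂^(3/2) = -72.00000 / 70.09280 ≈ -1.0272

-1.0272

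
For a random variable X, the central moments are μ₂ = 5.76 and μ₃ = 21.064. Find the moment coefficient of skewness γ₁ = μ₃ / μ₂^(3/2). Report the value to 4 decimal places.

1.5237

σ = √μ₂ = √5.76 = 2.40000
σ³ = μ₂^(3/2) = 13.82400
γ₁ = μ₃/σ³ = 21.064 / 13.82400 ≈ 1.5237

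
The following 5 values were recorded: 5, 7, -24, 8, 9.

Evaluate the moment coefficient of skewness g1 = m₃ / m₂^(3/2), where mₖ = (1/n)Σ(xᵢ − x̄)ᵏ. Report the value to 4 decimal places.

-1.4592

x̄ = (5 + 7 - 24 + 8 + 9) / 5 = 1.0000
deviations (xᵢ − x̄): 4.0000, 6.0000, -25.0000, 7.0000, 8.0000
Σ(xᵢ − x̄)² = 790.0000 ⇒ m₂ = 790.0000/5 = 158.00000
Σ(xᵢ − x̄)³ = -14490.0000 ⇒ m₃ = -14490.0000/5 = -2898.00000
m₂^(3/2) = 158.00000^(1.5) = 1986.02920
g1 = m₃ / m₂^(3/2) = -2898.00000 / 1986.02920 ≈ -1.4592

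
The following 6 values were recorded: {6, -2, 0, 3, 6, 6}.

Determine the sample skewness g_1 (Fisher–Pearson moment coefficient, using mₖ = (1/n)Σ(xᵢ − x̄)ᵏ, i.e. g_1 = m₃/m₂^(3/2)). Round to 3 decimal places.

x̄ = (6 - 2 + 0 + 3 + 6 + 6) / 6 = 3.1667
deviations (xᵢ − x̄): 2.8333, -5.1667, -3.1667, -0.1667, 2.8333, 2.8333
Σ(xᵢ − x̄)² = 60.8333 ⇒ m₂ = 60.8333/6 = 10.13889
Σ(xᵢ − x̄)³ = -101.4444 ⇒ m₃ = -101.4444/6 = -16.90741
m₂^(3/2) = 10.13889^(1.5) = 32.28387
g_1 = m₃ / m₂^(3/2) = -16.90741 / 32.28387 ≈ -0.524

-0.524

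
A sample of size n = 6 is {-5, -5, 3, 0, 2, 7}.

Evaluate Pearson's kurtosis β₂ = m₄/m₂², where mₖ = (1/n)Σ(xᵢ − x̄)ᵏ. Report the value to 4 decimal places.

x̄ = 0.3333
Σ(xᵢ − x̄)² = 111.3333 ⇒ m₂ = 18.55556
Σ(xᵢ − x̄)⁴ = 3651.7778 ⇒ m₄ = 608.62963
m₂² = 344.30864
β₂ = m₄/m₂² = 608.62963 / 344.30864 ≈ 1.7677

1.7677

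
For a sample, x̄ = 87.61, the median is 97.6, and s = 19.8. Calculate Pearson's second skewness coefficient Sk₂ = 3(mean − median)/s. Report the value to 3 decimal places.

-1.514

Sk₂ = 3(87.61 − 97.6) / 19.8 = 3 × -9.9900 / 19.8
    = -29.9700 / 19.8 ≈ -1.514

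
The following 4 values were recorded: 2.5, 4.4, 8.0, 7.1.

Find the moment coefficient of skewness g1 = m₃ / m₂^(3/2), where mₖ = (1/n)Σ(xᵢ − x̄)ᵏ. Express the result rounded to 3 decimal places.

x̄ = (2.5 + 4.4 + 8.0 + 7.1) / 4 = 5.5000
deviations (xᵢ − x̄): -3.0000, -1.1000, 2.5000, 1.6000
Σ(xᵢ − x̄)² = 19.0200 ⇒ m₂ = 19.0200/4 = 4.75500
Σ(xᵢ − x̄)³ = -8.6100 ⇒ m₃ = -8.6100/4 = -2.15250
m₂^(3/2) = 4.75500^(1.5) = 10.36874
g1 = m₃ / m₂^(3/2) = -2.15250 / 10.36874 ≈ -0.208

-0.208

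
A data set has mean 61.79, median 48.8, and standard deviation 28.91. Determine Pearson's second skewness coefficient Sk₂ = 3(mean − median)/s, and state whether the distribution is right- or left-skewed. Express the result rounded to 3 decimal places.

Sk₂ = 3(61.79 − 48.8) / 28.91 = 3 × 12.9900 / 28.91
    = 38.9700 / 28.91 ≈ 1.348
Sk₂ > 0 ⇒ mean > median ⇒ right-skewed (positive skew).

1.348, right-skewed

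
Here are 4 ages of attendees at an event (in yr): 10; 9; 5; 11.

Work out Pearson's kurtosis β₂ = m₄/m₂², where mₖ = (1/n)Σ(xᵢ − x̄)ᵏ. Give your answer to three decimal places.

x̄ = 8.7500
Σ(xᵢ − x̄)² = 20.7500 ⇒ m₂ = 5.18750
Σ(xᵢ − x̄)⁴ = 225.8281 ⇒ m₄ = 56.45703
m₂² = 26.91016
β₂ = m₄/m₂² = 56.45703 / 26.91016 ≈ 2.098

2.098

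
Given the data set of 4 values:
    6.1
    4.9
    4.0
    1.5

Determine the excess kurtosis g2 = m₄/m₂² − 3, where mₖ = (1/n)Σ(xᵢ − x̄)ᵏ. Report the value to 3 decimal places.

-1.062

x̄ = 4.1250
Σ(xᵢ − x̄)² = 11.4075 ⇒ m₂ = 2.85188
Σ(xᵢ − x̄)⁴ = 63.0566 ⇒ m₄ = 15.76415
m₂² = 8.13319
g2 = m₄/m₂² − 3 = 1.93825 − 3 ≈ -1.062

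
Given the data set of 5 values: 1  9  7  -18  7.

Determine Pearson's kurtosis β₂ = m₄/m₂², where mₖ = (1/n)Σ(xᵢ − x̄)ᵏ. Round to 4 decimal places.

x̄ = 1.2000
Σ(xᵢ − x̄)² = 496.8000 ⇒ m₂ = 99.36000
Σ(xᵢ − x̄)⁴ = 141860.2560 ⇒ m₄ = 28372.05120
m₂² = 9872.40960
β₂ = m₄/m₂² = 28372.05120 / 9872.40960 ≈ 2.8739

2.8739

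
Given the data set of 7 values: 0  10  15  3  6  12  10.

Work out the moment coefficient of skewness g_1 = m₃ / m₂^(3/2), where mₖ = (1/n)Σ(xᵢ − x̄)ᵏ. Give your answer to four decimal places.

-0.2746

x̄ = (0 + 10 + 15 + 3 + 6 + 12 + 10) / 7 = 8.0000
deviations (xᵢ − x̄): -8.0000, 2.0000, 7.0000, -5.0000, -2.0000, 4.0000, 2.0000
Σ(xᵢ − x̄)² = 166.0000 ⇒ m₂ = 166.0000/7 = 23.71429
Σ(xᵢ − x̄)³ = -222.0000 ⇒ m₃ = -222.0000/7 = -31.71429
m₂^(3/2) = 23.71429^(1.5) = 115.48221
g_1 = m₃ / m₂^(3/2) = -31.71429 / 115.48221 ≈ -0.2746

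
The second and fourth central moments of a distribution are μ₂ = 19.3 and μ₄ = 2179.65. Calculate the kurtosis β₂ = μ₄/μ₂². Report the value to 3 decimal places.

5.852

μ₂² = 19.3² = 372.49000
μ₄/μ₂² = 2179.65 / 372.49000 = 5.85157
β₂ ≈ 5.852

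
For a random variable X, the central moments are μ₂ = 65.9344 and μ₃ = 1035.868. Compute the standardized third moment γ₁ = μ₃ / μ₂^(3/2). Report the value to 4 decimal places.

1.9348

σ = √μ₂ = √65.9344 = 8.12000
σ³ = μ₂^(3/2) = 535.38733
γ₁ = μ₃/σ³ = 1035.868 / 535.38733 ≈ 1.9348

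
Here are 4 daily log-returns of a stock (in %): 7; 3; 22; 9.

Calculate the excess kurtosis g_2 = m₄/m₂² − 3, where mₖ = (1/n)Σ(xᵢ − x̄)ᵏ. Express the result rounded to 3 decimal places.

x̄ = 10.2500
Σ(xᵢ − x̄)² = 202.7500 ⇒ m₂ = 50.68750
Σ(xᵢ − x̄)⁴ = 21938.0781 ⇒ m₄ = 5484.51953
m₂² = 2569.22266
g_2 = m₄/m₂² − 3 = 2.13470 − 3 ≈ -0.865

-0.865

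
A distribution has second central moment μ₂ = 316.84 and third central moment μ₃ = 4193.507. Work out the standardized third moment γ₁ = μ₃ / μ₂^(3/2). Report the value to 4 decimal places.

0.7436

σ = √μ₂ = √316.84 = 17.80000
σ³ = μ₂^(3/2) = 5639.75200
γ₁ = μ₃/σ³ = 4193.507 / 5639.75200 ≈ 0.7436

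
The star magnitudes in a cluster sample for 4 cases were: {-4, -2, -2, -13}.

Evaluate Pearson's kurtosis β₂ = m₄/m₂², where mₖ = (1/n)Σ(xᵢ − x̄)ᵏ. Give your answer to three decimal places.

x̄ = -5.2500
Σ(xᵢ − x̄)² = 82.7500 ⇒ m₂ = 20.68750
Σ(xᵢ − x̄)⁴ = 3833.0781 ⇒ m₄ = 958.26953
m₂² = 427.97266
β₂ = m₄/m₂² = 958.26953 / 427.97266 ≈ 2.239

2.239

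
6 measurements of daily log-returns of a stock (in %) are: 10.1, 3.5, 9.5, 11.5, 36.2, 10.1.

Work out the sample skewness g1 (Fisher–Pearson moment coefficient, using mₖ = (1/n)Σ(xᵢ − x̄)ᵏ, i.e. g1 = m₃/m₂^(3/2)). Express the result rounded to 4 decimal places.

x̄ = (10.1 + 3.5 + 9.5 + 11.5 + 36.2 + 10.1) / 6 = 13.4833
deviations (xᵢ − x̄): -3.3833, -9.9833, -3.9833, -1.9833, 22.7167, -3.3833
Σ(xᵢ − x̄)² = 658.4083 ⇒ m₂ = 658.4083/6 = 109.73472
Σ(xᵢ − x̄)³ = 10579.3954 ⇒ m₃ = 10579.3954/6 = 1763.23257
m₂^(3/2) = 109.73472^(1.5) = 1149.51886
g1 = m₃ / m₂^(3/2) = 1763.23257 / 1149.51886 ≈ 1.5339

1.5339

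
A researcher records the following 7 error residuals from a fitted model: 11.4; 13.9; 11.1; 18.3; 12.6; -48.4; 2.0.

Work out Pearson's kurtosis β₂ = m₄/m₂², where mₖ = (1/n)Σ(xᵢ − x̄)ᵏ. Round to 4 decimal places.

x̄ = 2.9857
Σ(xᵢ − x̄)² = 3224.1886 ⇒ m₂ = 460.59837
Σ(xᵢ − x̄)⁴ = 7059281.9704 ⇒ m₄ = 1008468.85291
m₂² = 212150.85600
β₂ = m₄/m₂² = 1008468.85291 / 212150.85600 ≈ 4.7535

4.7535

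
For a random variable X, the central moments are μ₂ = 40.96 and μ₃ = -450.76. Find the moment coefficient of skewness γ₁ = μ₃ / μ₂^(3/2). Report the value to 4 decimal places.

-1.7195

σ = √μ₂ = √40.96 = 6.40000
σ³ = μ₂^(3/2) = 262.14400
γ₁ = μ₃/σ³ = -450.76 / 262.14400 ≈ -1.7195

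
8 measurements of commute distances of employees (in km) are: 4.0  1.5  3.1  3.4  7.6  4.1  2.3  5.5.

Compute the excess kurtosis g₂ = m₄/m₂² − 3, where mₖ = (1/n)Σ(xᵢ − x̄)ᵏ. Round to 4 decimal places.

-0.1828

x̄ = 3.9375
Σ(xᵢ − x̄)² = 25.4987 ⇒ m₂ = 3.18734
Σ(xᵢ − x̄)⁴ = 228.9597 ⇒ m₄ = 28.61997
m₂² = 10.15916
g₂ = m₄/m₂² − 3 = 2.81716 − 3 ≈ -0.1828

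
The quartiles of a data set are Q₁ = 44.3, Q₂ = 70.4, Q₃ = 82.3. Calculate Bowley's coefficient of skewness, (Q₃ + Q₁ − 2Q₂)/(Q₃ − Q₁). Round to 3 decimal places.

-0.374

numerator: Q₃ + Q₁ − 2Q₂ = 82.3 + 44.3 − 2×70.4 = -14.2000
denominator: Q₃ − Q₁ = 82.3 − 44.3 = 38.0000
Bowley skewness = -14.2000 / 38.0000 ≈ -0.374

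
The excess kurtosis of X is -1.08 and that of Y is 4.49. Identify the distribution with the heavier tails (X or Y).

Higher excess kurtosis ⇒ heavier tails relative to the normal distribution.
-1.08 vs 4.49: the larger is 4.49, so Y has heavier tails. (Y is leptokurtic — heavier-than-normal tails; the other is platykurtic.)

Y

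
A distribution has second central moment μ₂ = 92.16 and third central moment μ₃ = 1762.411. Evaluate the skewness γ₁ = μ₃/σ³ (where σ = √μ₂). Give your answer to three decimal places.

1.992

σ = √μ₂ = √92.16 = 9.60000
σ³ = μ₂^(3/2) = 884.73600
γ₁ = μ₃/σ³ = 1762.411 / 884.73600 ≈ 1.992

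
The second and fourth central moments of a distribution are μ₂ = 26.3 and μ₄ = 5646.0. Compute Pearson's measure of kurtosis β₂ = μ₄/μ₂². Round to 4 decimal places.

8.1626

μ₂² = 26.3² = 691.69000
μ₄/μ₂² = 5646.0 / 691.69000 = 8.16262
β₂ ≈ 8.1626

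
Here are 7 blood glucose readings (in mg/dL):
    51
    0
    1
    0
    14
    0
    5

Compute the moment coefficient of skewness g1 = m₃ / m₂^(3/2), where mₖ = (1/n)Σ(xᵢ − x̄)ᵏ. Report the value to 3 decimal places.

x̄ = (51 + 0 + 1 + 0 + 14 + 0 + 5) / 7 = 10.1429
deviations (xᵢ − x̄): 40.8571, -10.1429, -9.1429, -10.1429, 3.8571, -10.1429, -5.1429
Σ(xᵢ − x̄)² = 2102.8571 ⇒ m₂ = 2102.8571/7 = 300.40816
Σ(xᵢ − x̄)³ = 64229.7551 ⇒ m₃ = 64229.7551/7 = 9175.67930
m₂^(3/2) = 300.40816^(1.5) = 5206.76042
g1 = m₃ / m₂^(3/2) = 9175.67930 / 5206.76042 ≈ 1.762

1.762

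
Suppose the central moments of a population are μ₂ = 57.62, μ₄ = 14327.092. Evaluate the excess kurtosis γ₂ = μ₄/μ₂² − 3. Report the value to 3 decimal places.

1.315

μ₂² = 57.62² = 3320.06440
μ₄/μ₂² = 14327.092 / 3320.06440 = 4.31531
γ₂ = 4.31531 − 3 ≈ 1.315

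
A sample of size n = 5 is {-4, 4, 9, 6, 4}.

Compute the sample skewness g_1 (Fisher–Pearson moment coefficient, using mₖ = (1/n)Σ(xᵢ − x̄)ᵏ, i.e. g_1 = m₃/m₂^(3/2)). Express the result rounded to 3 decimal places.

-0.809

x̄ = (-4 + 4 + 9 + 6 + 4) / 5 = 3.8000
deviations (xᵢ − x̄): -7.8000, 0.2000, 5.2000, 2.2000, 0.2000
Σ(xᵢ − x̄)² = 92.8000 ⇒ m₂ = 92.8000/5 = 18.56000
Σ(xᵢ − x̄)³ = -323.2800 ⇒ m₃ = -323.2800/5 = -64.65600
m₂^(3/2) = 18.56000^(1.5) = 79.95893
g_1 = m₃ / m₂^(3/2) = -64.65600 / 79.95893 ≈ -0.809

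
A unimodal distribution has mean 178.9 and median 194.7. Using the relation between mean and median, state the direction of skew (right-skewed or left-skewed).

mean − median = 178.9 − 194.7 = -15.8
mean < median ⇒ the longer tail is on the left ⇒ left-skewed (negatively skewed).

left-skewed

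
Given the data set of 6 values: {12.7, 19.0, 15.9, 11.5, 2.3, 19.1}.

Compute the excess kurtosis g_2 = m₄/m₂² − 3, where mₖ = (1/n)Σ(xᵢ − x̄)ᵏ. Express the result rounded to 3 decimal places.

x̄ = 13.4167
Σ(xᵢ − x̄)² = 197.4083 ⇒ m₂ = 32.90139
Σ(xᵢ − x̄)⁴ = 17338.9774 ⇒ m₄ = 2889.82957
m₂² = 1082.50139
g_2 = m₄/m₂² − 3 = 2.66959 − 3 ≈ -0.330

-0.330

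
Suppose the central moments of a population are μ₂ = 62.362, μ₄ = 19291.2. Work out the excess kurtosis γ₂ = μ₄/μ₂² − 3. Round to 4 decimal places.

1.9604

μ₂² = 62.362² = 3889.01904
μ₄/μ₂² = 19291.2 / 3889.01904 = 4.96043
γ₂ = 4.96043 − 3 ≈ 1.9604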